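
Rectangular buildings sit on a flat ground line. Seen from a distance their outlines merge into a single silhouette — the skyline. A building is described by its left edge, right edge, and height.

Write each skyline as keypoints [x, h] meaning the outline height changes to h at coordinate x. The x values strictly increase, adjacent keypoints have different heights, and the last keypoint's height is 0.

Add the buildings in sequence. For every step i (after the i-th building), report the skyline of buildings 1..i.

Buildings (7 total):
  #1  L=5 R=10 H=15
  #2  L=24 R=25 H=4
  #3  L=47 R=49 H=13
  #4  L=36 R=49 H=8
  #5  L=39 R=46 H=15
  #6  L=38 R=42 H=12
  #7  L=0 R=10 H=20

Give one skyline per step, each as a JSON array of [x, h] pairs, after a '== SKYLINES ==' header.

== SKYLINES ==
[[5,15],[10,0]]
[[5,15],[10,0],[24,4],[25,0]]
[[5,15],[10,0],[24,4],[25,0],[47,13],[49,0]]
[[5,15],[10,0],[24,4],[25,0],[36,8],[47,13],[49,0]]
[[5,15],[10,0],[24,4],[25,0],[36,8],[39,15],[46,8],[47,13],[49,0]]
[[5,15],[10,0],[24,4],[25,0],[36,8],[38,12],[39,15],[46,8],[47,13],[49,0]]
[[0,20],[10,0],[24,4],[25,0],[36,8],[38,12],[39,15],[46,8],[47,13],[49,0]]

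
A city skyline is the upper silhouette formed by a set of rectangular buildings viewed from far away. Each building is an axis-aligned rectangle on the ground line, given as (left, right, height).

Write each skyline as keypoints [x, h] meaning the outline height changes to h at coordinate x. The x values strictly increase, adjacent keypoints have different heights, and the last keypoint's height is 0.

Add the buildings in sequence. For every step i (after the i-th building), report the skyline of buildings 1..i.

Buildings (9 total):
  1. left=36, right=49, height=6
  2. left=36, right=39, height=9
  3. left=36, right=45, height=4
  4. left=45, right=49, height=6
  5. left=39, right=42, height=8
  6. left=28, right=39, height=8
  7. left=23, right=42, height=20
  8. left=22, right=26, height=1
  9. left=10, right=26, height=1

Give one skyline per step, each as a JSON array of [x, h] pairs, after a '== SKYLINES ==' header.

== SKYLINES ==
[[36,6],[49,0]]
[[36,9],[39,6],[49,0]]
[[36,9],[39,6],[49,0]]
[[36,9],[39,6],[49,0]]
[[36,9],[39,8],[42,6],[49,0]]
[[28,8],[36,9],[39,8],[42,6],[49,0]]
[[23,20],[42,6],[49,0]]
[[22,1],[23,20],[42,6],[49,0]]
[[10,1],[23,20],[42,6],[49,0]]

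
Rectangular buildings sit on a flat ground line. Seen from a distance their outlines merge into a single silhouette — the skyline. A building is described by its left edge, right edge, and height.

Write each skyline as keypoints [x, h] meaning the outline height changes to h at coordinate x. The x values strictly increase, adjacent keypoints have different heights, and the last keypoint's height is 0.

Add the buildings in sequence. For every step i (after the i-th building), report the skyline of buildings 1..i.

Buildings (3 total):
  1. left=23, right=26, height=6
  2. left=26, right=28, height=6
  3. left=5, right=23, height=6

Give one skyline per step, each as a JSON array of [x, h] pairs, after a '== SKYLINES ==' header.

== SKYLINES ==
[[23,6],[26,0]]
[[23,6],[28,0]]
[[5,6],[28,0]]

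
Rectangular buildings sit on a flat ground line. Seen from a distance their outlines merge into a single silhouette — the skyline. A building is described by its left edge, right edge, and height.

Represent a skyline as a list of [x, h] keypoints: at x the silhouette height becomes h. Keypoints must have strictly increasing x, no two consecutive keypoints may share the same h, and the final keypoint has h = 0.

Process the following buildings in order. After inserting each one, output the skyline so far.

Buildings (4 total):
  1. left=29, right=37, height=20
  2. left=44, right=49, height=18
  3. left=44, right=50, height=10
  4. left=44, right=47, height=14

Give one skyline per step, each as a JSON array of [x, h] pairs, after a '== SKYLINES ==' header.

== SKYLINES ==
[[29,20],[37,0]]
[[29,20],[37,0],[44,18],[49,0]]
[[29,20],[37,0],[44,18],[49,10],[50,0]]
[[29,20],[37,0],[44,18],[49,10],[50,0]]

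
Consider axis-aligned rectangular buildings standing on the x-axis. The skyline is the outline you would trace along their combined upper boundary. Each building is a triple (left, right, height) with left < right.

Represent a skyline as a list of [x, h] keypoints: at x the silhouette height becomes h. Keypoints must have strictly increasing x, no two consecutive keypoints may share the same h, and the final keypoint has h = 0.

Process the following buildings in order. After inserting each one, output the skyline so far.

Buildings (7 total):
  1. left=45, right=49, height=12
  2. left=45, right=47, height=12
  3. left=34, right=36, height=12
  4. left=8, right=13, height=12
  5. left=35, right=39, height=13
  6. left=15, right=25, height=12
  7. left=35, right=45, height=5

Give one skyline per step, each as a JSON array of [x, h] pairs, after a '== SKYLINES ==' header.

== SKYLINES ==
[[45,12],[49,0]]
[[45,12],[49,0]]
[[34,12],[36,0],[45,12],[49,0]]
[[8,12],[13,0],[34,12],[36,0],[45,12],[49,0]]
[[8,12],[13,0],[34,12],[35,13],[39,0],[45,12],[49,0]]
[[8,12],[13,0],[15,12],[25,0],[34,12],[35,13],[39,0],[45,12],[49,0]]
[[8,12],[13,0],[15,12],[25,0],[34,12],[35,13],[39,5],[45,12],[49,0]]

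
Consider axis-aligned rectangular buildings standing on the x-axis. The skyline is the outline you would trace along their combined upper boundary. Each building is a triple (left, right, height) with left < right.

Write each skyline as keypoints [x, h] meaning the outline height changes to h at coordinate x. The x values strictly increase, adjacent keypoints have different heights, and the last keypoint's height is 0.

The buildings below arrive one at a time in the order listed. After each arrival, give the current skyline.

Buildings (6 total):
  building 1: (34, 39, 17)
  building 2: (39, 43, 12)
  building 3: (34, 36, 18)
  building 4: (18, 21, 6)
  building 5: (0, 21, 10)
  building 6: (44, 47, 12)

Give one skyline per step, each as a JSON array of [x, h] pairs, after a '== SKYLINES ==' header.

== SKYLINES ==
[[34,17],[39,0]]
[[34,17],[39,12],[43,0]]
[[34,18],[36,17],[39,12],[43,0]]
[[18,6],[21,0],[34,18],[36,17],[39,12],[43,0]]
[[0,10],[21,0],[34,18],[36,17],[39,12],[43,0]]
[[0,10],[21,0],[34,18],[36,17],[39,12],[43,0],[44,12],[47,0]]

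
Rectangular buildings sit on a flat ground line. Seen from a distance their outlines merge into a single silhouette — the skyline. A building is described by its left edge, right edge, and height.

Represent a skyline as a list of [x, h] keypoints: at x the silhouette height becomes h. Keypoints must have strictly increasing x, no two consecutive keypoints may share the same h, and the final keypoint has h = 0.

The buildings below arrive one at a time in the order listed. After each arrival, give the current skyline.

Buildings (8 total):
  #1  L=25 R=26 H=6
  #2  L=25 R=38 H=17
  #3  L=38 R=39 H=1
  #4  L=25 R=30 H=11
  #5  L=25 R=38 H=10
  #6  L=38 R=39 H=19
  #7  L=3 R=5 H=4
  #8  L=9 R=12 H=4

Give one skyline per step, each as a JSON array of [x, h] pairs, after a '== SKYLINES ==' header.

== SKYLINES ==
[[25,6],[26,0]]
[[25,17],[38,0]]
[[25,17],[38,1],[39,0]]
[[25,17],[38,1],[39,0]]
[[25,17],[38,1],[39,0]]
[[25,17],[38,19],[39,0]]
[[3,4],[5,0],[25,17],[38,19],[39,0]]
[[3,4],[5,0],[9,4],[12,0],[25,17],[38,19],[39,0]]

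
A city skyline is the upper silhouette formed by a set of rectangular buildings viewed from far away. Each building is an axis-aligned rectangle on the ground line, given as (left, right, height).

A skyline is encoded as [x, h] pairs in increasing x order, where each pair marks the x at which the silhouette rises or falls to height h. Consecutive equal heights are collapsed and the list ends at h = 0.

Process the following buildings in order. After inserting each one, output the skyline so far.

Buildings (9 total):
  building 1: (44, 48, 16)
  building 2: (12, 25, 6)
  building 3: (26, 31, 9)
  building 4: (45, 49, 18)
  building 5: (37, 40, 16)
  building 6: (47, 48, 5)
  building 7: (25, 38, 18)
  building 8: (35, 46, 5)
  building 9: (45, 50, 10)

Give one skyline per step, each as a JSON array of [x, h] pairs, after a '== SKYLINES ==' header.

== SKYLINES ==
[[44,16],[48,0]]
[[12,6],[25,0],[44,16],[48,0]]
[[12,6],[25,0],[26,9],[31,0],[44,16],[48,0]]
[[12,6],[25,0],[26,9],[31,0],[44,16],[45,18],[49,0]]
[[12,6],[25,0],[26,9],[31,0],[37,16],[40,0],[44,16],[45,18],[49,0]]
[[12,6],[25,0],[26,9],[31,0],[37,16],[40,0],[44,16],[45,18],[49,0]]
[[12,6],[25,18],[38,16],[40,0],[44,16],[45,18],[49,0]]
[[12,6],[25,18],[38,16],[40,5],[44,16],[45,18],[49,0]]
[[12,6],[25,18],[38,16],[40,5],[44,16],[45,18],[49,10],[50,0]]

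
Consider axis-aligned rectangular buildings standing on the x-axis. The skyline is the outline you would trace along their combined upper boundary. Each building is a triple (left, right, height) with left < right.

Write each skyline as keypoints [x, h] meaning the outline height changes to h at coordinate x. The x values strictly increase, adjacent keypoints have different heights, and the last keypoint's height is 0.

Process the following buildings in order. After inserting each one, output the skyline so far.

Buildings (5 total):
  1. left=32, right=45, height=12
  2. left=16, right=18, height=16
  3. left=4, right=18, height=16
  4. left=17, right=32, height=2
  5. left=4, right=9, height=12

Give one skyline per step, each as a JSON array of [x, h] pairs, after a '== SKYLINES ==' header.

== SKYLINES ==
[[32,12],[45,0]]
[[16,16],[18,0],[32,12],[45,0]]
[[4,16],[18,0],[32,12],[45,0]]
[[4,16],[18,2],[32,12],[45,0]]
[[4,16],[18,2],[32,12],[45,0]]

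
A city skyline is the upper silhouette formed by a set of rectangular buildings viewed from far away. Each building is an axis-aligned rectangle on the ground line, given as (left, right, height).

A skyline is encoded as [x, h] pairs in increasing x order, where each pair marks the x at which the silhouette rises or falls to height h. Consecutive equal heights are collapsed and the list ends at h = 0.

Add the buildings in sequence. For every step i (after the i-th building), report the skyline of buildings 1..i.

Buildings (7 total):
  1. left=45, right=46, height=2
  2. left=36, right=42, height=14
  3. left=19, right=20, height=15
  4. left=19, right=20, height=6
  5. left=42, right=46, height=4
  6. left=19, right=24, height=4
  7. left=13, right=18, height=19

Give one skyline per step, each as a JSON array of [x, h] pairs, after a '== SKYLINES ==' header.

== SKYLINES ==
[[45,2],[46,0]]
[[36,14],[42,0],[45,2],[46,0]]
[[19,15],[20,0],[36,14],[42,0],[45,2],[46,0]]
[[19,15],[20,0],[36,14],[42,0],[45,2],[46,0]]
[[19,15],[20,0],[36,14],[42,4],[46,0]]
[[19,15],[20,4],[24,0],[36,14],[42,4],[46,0]]
[[13,19],[18,0],[19,15],[20,4],[24,0],[36,14],[42,4],[46,0]]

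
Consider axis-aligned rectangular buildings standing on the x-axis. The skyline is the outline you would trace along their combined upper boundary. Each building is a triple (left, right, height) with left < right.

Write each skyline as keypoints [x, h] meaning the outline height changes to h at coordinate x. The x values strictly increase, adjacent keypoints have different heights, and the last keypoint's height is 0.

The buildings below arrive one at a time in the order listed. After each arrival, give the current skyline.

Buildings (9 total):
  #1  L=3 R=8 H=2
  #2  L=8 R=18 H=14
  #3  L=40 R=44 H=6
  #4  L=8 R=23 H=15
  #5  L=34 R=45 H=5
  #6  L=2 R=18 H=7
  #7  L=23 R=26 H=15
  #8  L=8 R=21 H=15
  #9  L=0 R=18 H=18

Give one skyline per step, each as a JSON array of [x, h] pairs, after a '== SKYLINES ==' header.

== SKYLINES ==
[[3,2],[8,0]]
[[3,2],[8,14],[18,0]]
[[3,2],[8,14],[18,0],[40,6],[44,0]]
[[3,2],[8,15],[23,0],[40,6],[44,0]]
[[3,2],[8,15],[23,0],[34,5],[40,6],[44,5],[45,0]]
[[2,7],[8,15],[23,0],[34,5],[40,6],[44,5],[45,0]]
[[2,7],[8,15],[26,0],[34,5],[40,6],[44,5],[45,0]]
[[2,7],[8,15],[26,0],[34,5],[40,6],[44,5],[45,0]]
[[0,18],[18,15],[26,0],[34,5],[40,6],[44,5],[45,0]]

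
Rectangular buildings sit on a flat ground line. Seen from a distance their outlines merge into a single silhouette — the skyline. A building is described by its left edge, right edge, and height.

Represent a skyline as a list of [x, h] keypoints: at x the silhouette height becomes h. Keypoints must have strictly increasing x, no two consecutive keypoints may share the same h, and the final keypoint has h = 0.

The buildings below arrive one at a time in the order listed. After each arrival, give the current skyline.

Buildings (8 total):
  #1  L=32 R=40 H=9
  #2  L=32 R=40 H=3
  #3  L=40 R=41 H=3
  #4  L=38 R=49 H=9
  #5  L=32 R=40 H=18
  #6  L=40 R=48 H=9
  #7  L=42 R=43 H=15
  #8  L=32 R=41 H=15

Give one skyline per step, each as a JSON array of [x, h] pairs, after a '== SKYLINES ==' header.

== SKYLINES ==
[[32,9],[40,0]]
[[32,9],[40,0]]
[[32,9],[40,3],[41,0]]
[[32,9],[49,0]]
[[32,18],[40,9],[49,0]]
[[32,18],[40,9],[49,0]]
[[32,18],[40,9],[42,15],[43,9],[49,0]]
[[32,18],[40,15],[41,9],[42,15],[43,9],[49,0]]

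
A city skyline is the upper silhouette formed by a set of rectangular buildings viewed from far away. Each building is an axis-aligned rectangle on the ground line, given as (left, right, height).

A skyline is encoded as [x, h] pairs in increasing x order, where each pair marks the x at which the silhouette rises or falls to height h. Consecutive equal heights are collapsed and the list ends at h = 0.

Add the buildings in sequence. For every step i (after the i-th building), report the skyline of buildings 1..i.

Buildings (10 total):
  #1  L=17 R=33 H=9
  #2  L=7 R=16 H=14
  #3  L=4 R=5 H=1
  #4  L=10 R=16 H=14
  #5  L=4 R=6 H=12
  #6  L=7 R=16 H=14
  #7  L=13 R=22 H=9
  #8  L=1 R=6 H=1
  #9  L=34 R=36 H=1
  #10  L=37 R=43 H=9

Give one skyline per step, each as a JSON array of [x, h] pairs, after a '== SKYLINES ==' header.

== SKYLINES ==
[[17,9],[33,0]]
[[7,14],[16,0],[17,9],[33,0]]
[[4,1],[5,0],[7,14],[16,0],[17,9],[33,0]]
[[4,1],[5,0],[7,14],[16,0],[17,9],[33,0]]
[[4,12],[6,0],[7,14],[16,0],[17,9],[33,0]]
[[4,12],[6,0],[7,14],[16,0],[17,9],[33,0]]
[[4,12],[6,0],[7,14],[16,9],[33,0]]
[[1,1],[4,12],[6,0],[7,14],[16,9],[33,0]]
[[1,1],[4,12],[6,0],[7,14],[16,9],[33,0],[34,1],[36,0]]
[[1,1],[4,12],[6,0],[7,14],[16,9],[33,0],[34,1],[36,0],[37,9],[43,0]]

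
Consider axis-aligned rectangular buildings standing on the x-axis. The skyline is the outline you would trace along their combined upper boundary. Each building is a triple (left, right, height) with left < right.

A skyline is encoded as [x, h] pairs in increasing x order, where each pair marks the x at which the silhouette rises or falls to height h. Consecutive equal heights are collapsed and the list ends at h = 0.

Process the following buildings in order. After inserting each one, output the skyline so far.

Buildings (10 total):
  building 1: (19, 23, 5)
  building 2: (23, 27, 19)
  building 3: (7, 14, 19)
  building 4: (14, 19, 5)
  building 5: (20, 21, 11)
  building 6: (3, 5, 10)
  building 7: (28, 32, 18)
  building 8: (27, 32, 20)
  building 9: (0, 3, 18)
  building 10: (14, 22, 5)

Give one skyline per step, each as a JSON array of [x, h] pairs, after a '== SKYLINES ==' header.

== SKYLINES ==
[[19,5],[23,0]]
[[19,5],[23,19],[27,0]]
[[7,19],[14,0],[19,5],[23,19],[27,0]]
[[7,19],[14,5],[23,19],[27,0]]
[[7,19],[14,5],[20,11],[21,5],[23,19],[27,0]]
[[3,10],[5,0],[7,19],[14,5],[20,11],[21,5],[23,19],[27,0]]
[[3,10],[5,0],[7,19],[14,5],[20,11],[21,5],[23,19],[27,0],[28,18],[32,0]]
[[3,10],[5,0],[7,19],[14,5],[20,11],[21,5],[23,19],[27,20],[32,0]]
[[0,18],[3,10],[5,0],[7,19],[14,5],[20,11],[21,5],[23,19],[27,20],[32,0]]
[[0,18],[3,10],[5,0],[7,19],[14,5],[20,11],[21,5],[23,19],[27,20],[32,0]]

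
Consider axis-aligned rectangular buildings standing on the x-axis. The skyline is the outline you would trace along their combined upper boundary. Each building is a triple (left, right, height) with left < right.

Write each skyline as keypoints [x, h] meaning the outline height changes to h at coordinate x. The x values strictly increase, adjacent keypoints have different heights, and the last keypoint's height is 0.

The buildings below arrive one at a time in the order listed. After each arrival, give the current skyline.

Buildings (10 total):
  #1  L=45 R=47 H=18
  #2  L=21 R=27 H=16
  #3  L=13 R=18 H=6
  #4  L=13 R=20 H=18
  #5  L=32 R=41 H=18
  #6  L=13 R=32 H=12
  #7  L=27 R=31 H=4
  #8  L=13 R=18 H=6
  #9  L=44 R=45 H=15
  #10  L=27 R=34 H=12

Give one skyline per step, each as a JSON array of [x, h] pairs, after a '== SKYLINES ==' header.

== SKYLINES ==
[[45,18],[47,0]]
[[21,16],[27,0],[45,18],[47,0]]
[[13,6],[18,0],[21,16],[27,0],[45,18],[47,0]]
[[13,18],[20,0],[21,16],[27,0],[45,18],[47,0]]
[[13,18],[20,0],[21,16],[27,0],[32,18],[41,0],[45,18],[47,0]]
[[13,18],[20,12],[21,16],[27,12],[32,18],[41,0],[45,18],[47,0]]
[[13,18],[20,12],[21,16],[27,12],[32,18],[41,0],[45,18],[47,0]]
[[13,18],[20,12],[21,16],[27,12],[32,18],[41,0],[45,18],[47,0]]
[[13,18],[20,12],[21,16],[27,12],[32,18],[41,0],[44,15],[45,18],[47,0]]
[[13,18],[20,12],[21,16],[27,12],[32,18],[41,0],[44,15],[45,18],[47,0]]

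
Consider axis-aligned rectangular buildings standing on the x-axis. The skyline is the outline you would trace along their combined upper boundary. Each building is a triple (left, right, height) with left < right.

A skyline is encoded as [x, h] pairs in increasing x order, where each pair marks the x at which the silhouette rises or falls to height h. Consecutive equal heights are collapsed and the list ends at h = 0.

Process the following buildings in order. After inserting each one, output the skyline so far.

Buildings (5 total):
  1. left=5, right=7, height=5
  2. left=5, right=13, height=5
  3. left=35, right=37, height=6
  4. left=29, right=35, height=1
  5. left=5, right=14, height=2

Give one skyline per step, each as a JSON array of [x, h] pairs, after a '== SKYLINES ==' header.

== SKYLINES ==
[[5,5],[7,0]]
[[5,5],[13,0]]
[[5,5],[13,0],[35,6],[37,0]]
[[5,5],[13,0],[29,1],[35,6],[37,0]]
[[5,5],[13,2],[14,0],[29,1],[35,6],[37,0]]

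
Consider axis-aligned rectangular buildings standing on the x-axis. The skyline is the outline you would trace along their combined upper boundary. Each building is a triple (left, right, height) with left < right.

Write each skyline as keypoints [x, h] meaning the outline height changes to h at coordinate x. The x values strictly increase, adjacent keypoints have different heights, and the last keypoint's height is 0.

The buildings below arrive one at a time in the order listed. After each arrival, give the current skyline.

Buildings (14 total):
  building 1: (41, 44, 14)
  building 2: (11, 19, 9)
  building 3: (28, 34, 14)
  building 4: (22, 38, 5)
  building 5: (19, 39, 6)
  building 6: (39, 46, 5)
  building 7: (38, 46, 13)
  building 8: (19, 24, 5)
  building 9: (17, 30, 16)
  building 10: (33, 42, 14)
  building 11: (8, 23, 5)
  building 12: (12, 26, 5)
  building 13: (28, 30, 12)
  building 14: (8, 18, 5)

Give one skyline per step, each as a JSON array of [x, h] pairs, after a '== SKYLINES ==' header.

== SKYLINES ==
[[41,14],[44,0]]
[[11,9],[19,0],[41,14],[44,0]]
[[11,9],[19,0],[28,14],[34,0],[41,14],[44,0]]
[[11,9],[19,0],[22,5],[28,14],[34,5],[38,0],[41,14],[44,0]]
[[11,9],[19,6],[28,14],[34,6],[39,0],[41,14],[44,0]]
[[11,9],[19,6],[28,14],[34,6],[39,5],[41,14],[44,5],[46,0]]
[[11,9],[19,6],[28,14],[34,6],[38,13],[41,14],[44,13],[46,0]]
[[11,9],[19,6],[28,14],[34,6],[38,13],[41,14],[44,13],[46,0]]
[[11,9],[17,16],[30,14],[34,6],[38,13],[41,14],[44,13],[46,0]]
[[11,9],[17,16],[30,14],[44,13],[46,0]]
[[8,5],[11,9],[17,16],[30,14],[44,13],[46,0]]
[[8,5],[11,9],[17,16],[30,14],[44,13],[46,0]]
[[8,5],[11,9],[17,16],[30,14],[44,13],[46,0]]
[[8,5],[11,9],[17,16],[30,14],[44,13],[46,0]]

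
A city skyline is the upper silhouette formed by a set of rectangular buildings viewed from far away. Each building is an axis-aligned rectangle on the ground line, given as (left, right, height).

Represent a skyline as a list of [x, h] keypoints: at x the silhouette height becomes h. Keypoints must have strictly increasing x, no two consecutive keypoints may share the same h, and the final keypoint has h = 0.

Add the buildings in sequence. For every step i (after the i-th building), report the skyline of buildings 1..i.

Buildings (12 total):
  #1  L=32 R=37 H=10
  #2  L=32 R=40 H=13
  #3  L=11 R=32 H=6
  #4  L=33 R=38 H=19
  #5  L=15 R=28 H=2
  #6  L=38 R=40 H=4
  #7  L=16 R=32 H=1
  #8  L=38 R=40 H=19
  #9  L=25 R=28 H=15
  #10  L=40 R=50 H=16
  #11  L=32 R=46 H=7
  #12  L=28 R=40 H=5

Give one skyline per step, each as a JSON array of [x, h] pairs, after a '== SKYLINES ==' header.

== SKYLINES ==
[[32,10],[37,0]]
[[32,13],[40,0]]
[[11,6],[32,13],[40,0]]
[[11,6],[32,13],[33,19],[38,13],[40,0]]
[[11,6],[32,13],[33,19],[38,13],[40,0]]
[[11,6],[32,13],[33,19],[38,13],[40,0]]
[[11,6],[32,13],[33,19],[38,13],[40,0]]
[[11,6],[32,13],[33,19],[40,0]]
[[11,6],[25,15],[28,6],[32,13],[33,19],[40,0]]
[[11,6],[25,15],[28,6],[32,13],[33,19],[40,16],[50,0]]
[[11,6],[25,15],[28,6],[32,13],[33,19],[40,16],[50,0]]
[[11,6],[25,15],[28,6],[32,13],[33,19],[40,16],[50,0]]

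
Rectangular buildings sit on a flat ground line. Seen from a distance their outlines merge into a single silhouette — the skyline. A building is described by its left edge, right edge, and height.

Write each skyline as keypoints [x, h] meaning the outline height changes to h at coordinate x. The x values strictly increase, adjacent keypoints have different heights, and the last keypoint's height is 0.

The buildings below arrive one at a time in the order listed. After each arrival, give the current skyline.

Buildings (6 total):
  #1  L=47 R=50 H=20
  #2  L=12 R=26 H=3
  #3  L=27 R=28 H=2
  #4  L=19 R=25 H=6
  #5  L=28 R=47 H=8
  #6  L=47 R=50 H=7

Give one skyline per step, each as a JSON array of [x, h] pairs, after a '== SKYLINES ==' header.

== SKYLINES ==
[[47,20],[50,0]]
[[12,3],[26,0],[47,20],[50,0]]
[[12,3],[26,0],[27,2],[28,0],[47,20],[50,0]]
[[12,3],[19,6],[25,3],[26,0],[27,2],[28,0],[47,20],[50,0]]
[[12,3],[19,6],[25,3],[26,0],[27,2],[28,8],[47,20],[50,0]]
[[12,3],[19,6],[25,3],[26,0],[27,2],[28,8],[47,20],[50,0]]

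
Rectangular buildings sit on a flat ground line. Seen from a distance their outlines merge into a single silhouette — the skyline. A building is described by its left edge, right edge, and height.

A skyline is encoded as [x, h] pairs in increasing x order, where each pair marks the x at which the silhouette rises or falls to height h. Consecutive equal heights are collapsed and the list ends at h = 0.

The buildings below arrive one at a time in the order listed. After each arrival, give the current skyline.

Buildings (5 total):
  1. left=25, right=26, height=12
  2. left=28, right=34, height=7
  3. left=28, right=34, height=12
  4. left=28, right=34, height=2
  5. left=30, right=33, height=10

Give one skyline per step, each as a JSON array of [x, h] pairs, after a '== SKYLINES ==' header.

== SKYLINES ==
[[25,12],[26,0]]
[[25,12],[26,0],[28,7],[34,0]]
[[25,12],[26,0],[28,12],[34,0]]
[[25,12],[26,0],[28,12],[34,0]]
[[25,12],[26,0],[28,12],[34,0]]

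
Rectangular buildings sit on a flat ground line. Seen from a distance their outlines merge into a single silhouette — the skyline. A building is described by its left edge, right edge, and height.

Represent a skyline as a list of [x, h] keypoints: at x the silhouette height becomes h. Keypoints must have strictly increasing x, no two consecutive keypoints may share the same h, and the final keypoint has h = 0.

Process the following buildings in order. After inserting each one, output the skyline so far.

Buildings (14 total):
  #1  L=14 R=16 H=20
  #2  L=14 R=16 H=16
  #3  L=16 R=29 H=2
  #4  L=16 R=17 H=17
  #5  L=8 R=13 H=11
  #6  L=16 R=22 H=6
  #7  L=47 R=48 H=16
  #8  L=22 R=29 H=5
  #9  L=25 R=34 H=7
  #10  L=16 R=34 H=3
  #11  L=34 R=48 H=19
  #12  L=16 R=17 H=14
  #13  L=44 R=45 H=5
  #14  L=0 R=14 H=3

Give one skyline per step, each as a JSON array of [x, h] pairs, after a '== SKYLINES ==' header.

== SKYLINES ==
[[14,20],[16,0]]
[[14,20],[16,0]]
[[14,20],[16,2],[29,0]]
[[14,20],[16,17],[17,2],[29,0]]
[[8,11],[13,0],[14,20],[16,17],[17,2],[29,0]]
[[8,11],[13,0],[14,20],[16,17],[17,6],[22,2],[29,0]]
[[8,11],[13,0],[14,20],[16,17],[17,6],[22,2],[29,0],[47,16],[48,0]]
[[8,11],[13,0],[14,20],[16,17],[17,6],[22,5],[29,0],[47,16],[48,0]]
[[8,11],[13,0],[14,20],[16,17],[17,6],[22,5],[25,7],[34,0],[47,16],[48,0]]
[[8,11],[13,0],[14,20],[16,17],[17,6],[22,5],[25,7],[34,0],[47,16],[48,0]]
[[8,11],[13,0],[14,20],[16,17],[17,6],[22,5],[25,7],[34,19],[48,0]]
[[8,11],[13,0],[14,20],[16,17],[17,6],[22,5],[25,7],[34,19],[48,0]]
[[8,11],[13,0],[14,20],[16,17],[17,6],[22,5],[25,7],[34,19],[48,0]]
[[0,3],[8,11],[13,3],[14,20],[16,17],[17,6],[22,5],[25,7],[34,19],[48,0]]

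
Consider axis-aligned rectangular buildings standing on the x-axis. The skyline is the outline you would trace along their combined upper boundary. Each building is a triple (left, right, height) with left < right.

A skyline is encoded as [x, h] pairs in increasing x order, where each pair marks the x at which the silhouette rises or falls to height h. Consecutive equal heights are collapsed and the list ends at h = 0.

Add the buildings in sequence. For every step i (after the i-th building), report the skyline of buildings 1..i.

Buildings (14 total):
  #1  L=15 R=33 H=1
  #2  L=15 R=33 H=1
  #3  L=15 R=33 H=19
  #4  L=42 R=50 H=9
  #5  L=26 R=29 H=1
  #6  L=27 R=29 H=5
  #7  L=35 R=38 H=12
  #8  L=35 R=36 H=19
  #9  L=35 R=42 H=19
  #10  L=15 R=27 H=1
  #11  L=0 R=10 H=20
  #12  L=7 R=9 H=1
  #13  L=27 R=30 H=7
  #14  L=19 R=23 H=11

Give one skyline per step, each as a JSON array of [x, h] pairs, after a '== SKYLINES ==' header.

== SKYLINES ==
[[15,1],[33,0]]
[[15,1],[33,0]]
[[15,19],[33,0]]
[[15,19],[33,0],[42,9],[50,0]]
[[15,19],[33,0],[42,9],[50,0]]
[[15,19],[33,0],[42,9],[50,0]]
[[15,19],[33,0],[35,12],[38,0],[42,9],[50,0]]
[[15,19],[33,0],[35,19],[36,12],[38,0],[42,9],[50,0]]
[[15,19],[33,0],[35,19],[42,9],[50,0]]
[[15,19],[33,0],[35,19],[42,9],[50,0]]
[[0,20],[10,0],[15,19],[33,0],[35,19],[42,9],[50,0]]
[[0,20],[10,0],[15,19],[33,0],[35,19],[42,9],[50,0]]
[[0,20],[10,0],[15,19],[33,0],[35,19],[42,9],[50,0]]
[[0,20],[10,0],[15,19],[33,0],[35,19],[42,9],[50,0]]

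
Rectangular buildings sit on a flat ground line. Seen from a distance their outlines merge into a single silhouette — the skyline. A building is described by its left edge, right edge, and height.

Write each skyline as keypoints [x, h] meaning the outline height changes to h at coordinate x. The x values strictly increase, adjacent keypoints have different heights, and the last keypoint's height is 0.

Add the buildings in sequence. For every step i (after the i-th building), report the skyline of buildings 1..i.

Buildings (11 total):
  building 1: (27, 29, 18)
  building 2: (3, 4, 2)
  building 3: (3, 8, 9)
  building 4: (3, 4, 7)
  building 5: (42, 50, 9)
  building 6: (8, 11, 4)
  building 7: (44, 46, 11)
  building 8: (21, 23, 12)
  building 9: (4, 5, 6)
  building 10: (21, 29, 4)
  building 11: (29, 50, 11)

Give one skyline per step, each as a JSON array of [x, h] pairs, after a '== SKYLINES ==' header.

== SKYLINES ==
[[27,18],[29,0]]
[[3,2],[4,0],[27,18],[29,0]]
[[3,9],[8,0],[27,18],[29,0]]
[[3,9],[8,0],[27,18],[29,0]]
[[3,9],[8,0],[27,18],[29,0],[42,9],[50,0]]
[[3,9],[8,4],[11,0],[27,18],[29,0],[42,9],[50,0]]
[[3,9],[8,4],[11,0],[27,18],[29,0],[42,9],[44,11],[46,9],[50,0]]
[[3,9],[8,4],[11,0],[21,12],[23,0],[27,18],[29,0],[42,9],[44,11],[46,9],[50,0]]
[[3,9],[8,4],[11,0],[21,12],[23,0],[27,18],[29,0],[42,9],[44,11],[46,9],[50,0]]
[[3,9],[8,4],[11,0],[21,12],[23,4],[27,18],[29,0],[42,9],[44,11],[46,9],[50,0]]
[[3,9],[8,4],[11,0],[21,12],[23,4],[27,18],[29,11],[50,0]]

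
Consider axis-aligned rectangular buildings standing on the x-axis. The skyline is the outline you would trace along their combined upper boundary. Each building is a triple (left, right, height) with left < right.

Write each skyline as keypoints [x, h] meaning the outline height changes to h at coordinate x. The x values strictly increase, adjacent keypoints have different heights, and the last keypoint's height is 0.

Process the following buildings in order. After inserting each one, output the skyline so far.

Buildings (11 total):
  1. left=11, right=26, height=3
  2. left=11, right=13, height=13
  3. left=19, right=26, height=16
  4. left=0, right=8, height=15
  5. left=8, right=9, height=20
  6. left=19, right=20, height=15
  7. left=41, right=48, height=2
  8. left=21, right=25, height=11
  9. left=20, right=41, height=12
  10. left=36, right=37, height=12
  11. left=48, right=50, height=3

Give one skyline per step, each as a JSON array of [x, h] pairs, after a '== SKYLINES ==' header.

== SKYLINES ==
[[11,3],[26,0]]
[[11,13],[13,3],[26,0]]
[[11,13],[13,3],[19,16],[26,0]]
[[0,15],[8,0],[11,13],[13,3],[19,16],[26,0]]
[[0,15],[8,20],[9,0],[11,13],[13,3],[19,16],[26,0]]
[[0,15],[8,20],[9,0],[11,13],[13,3],[19,16],[26,0]]
[[0,15],[8,20],[9,0],[11,13],[13,3],[19,16],[26,0],[41,2],[48,0]]
[[0,15],[8,20],[9,0],[11,13],[13,3],[19,16],[26,0],[41,2],[48,0]]
[[0,15],[8,20],[9,0],[11,13],[13,3],[19,16],[26,12],[41,2],[48,0]]
[[0,15],[8,20],[9,0],[11,13],[13,3],[19,16],[26,12],[41,2],[48,0]]
[[0,15],[8,20],[9,0],[11,13],[13,3],[19,16],[26,12],[41,2],[48,3],[50,0]]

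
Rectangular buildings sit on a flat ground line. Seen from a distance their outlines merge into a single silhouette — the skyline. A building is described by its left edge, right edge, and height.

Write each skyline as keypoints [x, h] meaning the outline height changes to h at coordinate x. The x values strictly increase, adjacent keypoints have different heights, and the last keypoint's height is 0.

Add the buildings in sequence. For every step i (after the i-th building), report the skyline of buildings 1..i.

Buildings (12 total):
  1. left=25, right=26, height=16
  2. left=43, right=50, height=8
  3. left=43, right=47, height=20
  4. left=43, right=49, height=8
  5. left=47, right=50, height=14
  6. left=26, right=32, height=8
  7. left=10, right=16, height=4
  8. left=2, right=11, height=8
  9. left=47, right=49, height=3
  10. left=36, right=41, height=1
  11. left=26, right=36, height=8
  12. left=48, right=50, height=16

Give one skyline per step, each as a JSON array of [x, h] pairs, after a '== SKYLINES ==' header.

== SKYLINES ==
[[25,16],[26,0]]
[[25,16],[26,0],[43,8],[50,0]]
[[25,16],[26,0],[43,20],[47,8],[50,0]]
[[25,16],[26,0],[43,20],[47,8],[50,0]]
[[25,16],[26,0],[43,20],[47,14],[50,0]]
[[25,16],[26,8],[32,0],[43,20],[47,14],[50,0]]
[[10,4],[16,0],[25,16],[26,8],[32,0],[43,20],[47,14],[50,0]]
[[2,8],[11,4],[16,0],[25,16],[26,8],[32,0],[43,20],[47,14],[50,0]]
[[2,8],[11,4],[16,0],[25,16],[26,8],[32,0],[43,20],[47,14],[50,0]]
[[2,8],[11,4],[16,0],[25,16],[26,8],[32,0],[36,1],[41,0],[43,20],[47,14],[50,0]]
[[2,8],[11,4],[16,0],[25,16],[26,8],[36,1],[41,0],[43,20],[47,14],[50,0]]
[[2,8],[11,4],[16,0],[25,16],[26,8],[36,1],[41,0],[43,20],[47,14],[48,16],[50,0]]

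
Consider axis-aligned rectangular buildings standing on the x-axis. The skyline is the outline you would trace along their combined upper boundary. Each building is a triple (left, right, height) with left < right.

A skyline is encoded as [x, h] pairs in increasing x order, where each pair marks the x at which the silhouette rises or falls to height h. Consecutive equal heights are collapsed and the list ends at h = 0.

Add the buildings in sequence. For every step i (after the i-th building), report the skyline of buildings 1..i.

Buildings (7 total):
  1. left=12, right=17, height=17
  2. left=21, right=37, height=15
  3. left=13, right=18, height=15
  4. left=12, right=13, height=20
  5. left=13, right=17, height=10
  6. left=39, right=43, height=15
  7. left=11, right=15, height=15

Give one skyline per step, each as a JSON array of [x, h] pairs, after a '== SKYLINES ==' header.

== SKYLINES ==
[[12,17],[17,0]]
[[12,17],[17,0],[21,15],[37,0]]
[[12,17],[17,15],[18,0],[21,15],[37,0]]
[[12,20],[13,17],[17,15],[18,0],[21,15],[37,0]]
[[12,20],[13,17],[17,15],[18,0],[21,15],[37,0]]
[[12,20],[13,17],[17,15],[18,0],[21,15],[37,0],[39,15],[43,0]]
[[11,15],[12,20],[13,17],[17,15],[18,0],[21,15],[37,0],[39,15],[43,0]]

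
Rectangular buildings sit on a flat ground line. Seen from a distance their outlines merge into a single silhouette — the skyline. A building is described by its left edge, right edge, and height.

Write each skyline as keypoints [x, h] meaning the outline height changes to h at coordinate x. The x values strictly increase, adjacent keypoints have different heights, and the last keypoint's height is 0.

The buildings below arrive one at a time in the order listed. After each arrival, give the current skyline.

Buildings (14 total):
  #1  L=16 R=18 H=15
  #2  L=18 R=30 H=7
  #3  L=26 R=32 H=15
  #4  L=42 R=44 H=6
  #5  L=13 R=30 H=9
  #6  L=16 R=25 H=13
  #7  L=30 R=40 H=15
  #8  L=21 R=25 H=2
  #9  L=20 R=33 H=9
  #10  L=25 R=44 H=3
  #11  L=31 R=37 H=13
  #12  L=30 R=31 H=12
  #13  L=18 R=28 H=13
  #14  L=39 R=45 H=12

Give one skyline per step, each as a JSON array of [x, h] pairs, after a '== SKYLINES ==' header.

== SKYLINES ==
[[16,15],[18,0]]
[[16,15],[18,7],[30,0]]
[[16,15],[18,7],[26,15],[32,0]]
[[16,15],[18,7],[26,15],[32,0],[42,6],[44,0]]
[[13,9],[16,15],[18,9],[26,15],[32,0],[42,6],[44,0]]
[[13,9],[16,15],[18,13],[25,9],[26,15],[32,0],[42,6],[44,0]]
[[13,9],[16,15],[18,13],[25,9],[26,15],[40,0],[42,6],[44,0]]
[[13,9],[16,15],[18,13],[25,9],[26,15],[40,0],[42,6],[44,0]]
[[13,9],[16,15],[18,13],[25,9],[26,15],[40,0],[42,6],[44,0]]
[[13,9],[16,15],[18,13],[25,9],[26,15],[40,3],[42,6],[44,0]]
[[13,9],[16,15],[18,13],[25,9],[26,15],[40,3],[42,6],[44,0]]
[[13,9],[16,15],[18,13],[25,9],[26,15],[40,3],[42,6],[44,0]]
[[13,9],[16,15],[18,13],[26,15],[40,3],[42,6],[44,0]]
[[13,9],[16,15],[18,13],[26,15],[40,12],[45,0]]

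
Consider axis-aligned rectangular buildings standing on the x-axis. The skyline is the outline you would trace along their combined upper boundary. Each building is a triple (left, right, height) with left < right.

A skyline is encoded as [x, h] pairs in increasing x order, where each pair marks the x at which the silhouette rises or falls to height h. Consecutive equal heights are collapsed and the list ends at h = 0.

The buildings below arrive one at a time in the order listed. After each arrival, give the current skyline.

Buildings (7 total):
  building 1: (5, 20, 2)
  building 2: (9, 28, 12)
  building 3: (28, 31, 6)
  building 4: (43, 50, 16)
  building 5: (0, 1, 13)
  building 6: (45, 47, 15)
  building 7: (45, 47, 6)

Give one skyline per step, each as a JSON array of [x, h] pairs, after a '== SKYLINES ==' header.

== SKYLINES ==
[[5,2],[20,0]]
[[5,2],[9,12],[28,0]]
[[5,2],[9,12],[28,6],[31,0]]
[[5,2],[9,12],[28,6],[31,0],[43,16],[50,0]]
[[0,13],[1,0],[5,2],[9,12],[28,6],[31,0],[43,16],[50,0]]
[[0,13],[1,0],[5,2],[9,12],[28,6],[31,0],[43,16],[50,0]]
[[0,13],[1,0],[5,2],[9,12],[28,6],[31,0],[43,16],[50,0]]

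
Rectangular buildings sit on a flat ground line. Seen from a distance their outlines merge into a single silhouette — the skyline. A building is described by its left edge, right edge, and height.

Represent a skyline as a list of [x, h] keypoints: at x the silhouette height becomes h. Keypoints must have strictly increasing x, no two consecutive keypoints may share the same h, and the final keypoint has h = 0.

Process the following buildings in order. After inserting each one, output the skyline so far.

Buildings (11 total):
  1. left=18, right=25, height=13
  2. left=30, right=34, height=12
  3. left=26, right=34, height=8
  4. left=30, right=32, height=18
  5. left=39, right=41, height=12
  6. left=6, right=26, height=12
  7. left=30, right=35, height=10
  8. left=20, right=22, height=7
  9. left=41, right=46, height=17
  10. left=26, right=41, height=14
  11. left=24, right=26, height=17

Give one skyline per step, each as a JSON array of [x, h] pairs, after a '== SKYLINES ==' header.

== SKYLINES ==
[[18,13],[25,0]]
[[18,13],[25,0],[30,12],[34,0]]
[[18,13],[25,0],[26,8],[30,12],[34,0]]
[[18,13],[25,0],[26,8],[30,18],[32,12],[34,0]]
[[18,13],[25,0],[26,8],[30,18],[32,12],[34,0],[39,12],[41,0]]
[[6,12],[18,13],[25,12],[26,8],[30,18],[32,12],[34,0],[39,12],[41,0]]
[[6,12],[18,13],[25,12],[26,8],[30,18],[32,12],[34,10],[35,0],[39,12],[41,0]]
[[6,12],[18,13],[25,12],[26,8],[30,18],[32,12],[34,10],[35,0],[39,12],[41,0]]
[[6,12],[18,13],[25,12],[26,8],[30,18],[32,12],[34,10],[35,0],[39,12],[41,17],[46,0]]
[[6,12],[18,13],[25,12],[26,14],[30,18],[32,14],[41,17],[46,0]]
[[6,12],[18,13],[24,17],[26,14],[30,18],[32,14],[41,17],[46,0]]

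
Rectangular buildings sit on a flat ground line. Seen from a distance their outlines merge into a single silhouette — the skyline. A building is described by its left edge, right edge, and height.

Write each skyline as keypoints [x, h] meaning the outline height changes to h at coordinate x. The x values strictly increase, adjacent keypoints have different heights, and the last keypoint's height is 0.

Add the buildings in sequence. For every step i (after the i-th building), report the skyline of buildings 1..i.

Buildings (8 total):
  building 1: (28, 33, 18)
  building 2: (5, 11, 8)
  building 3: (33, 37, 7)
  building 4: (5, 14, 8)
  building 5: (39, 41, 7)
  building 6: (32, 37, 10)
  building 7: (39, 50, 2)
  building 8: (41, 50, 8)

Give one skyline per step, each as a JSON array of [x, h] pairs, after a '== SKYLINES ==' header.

== SKYLINES ==
[[28,18],[33,0]]
[[5,8],[11,0],[28,18],[33,0]]
[[5,8],[11,0],[28,18],[33,7],[37,0]]
[[5,8],[14,0],[28,18],[33,7],[37,0]]
[[5,8],[14,0],[28,18],[33,7],[37,0],[39,7],[41,0]]
[[5,8],[14,0],[28,18],[33,10],[37,0],[39,7],[41,0]]
[[5,8],[14,0],[28,18],[33,10],[37,0],[39,7],[41,2],[50,0]]
[[5,8],[14,0],[28,18],[33,10],[37,0],[39,7],[41,8],[50,0]]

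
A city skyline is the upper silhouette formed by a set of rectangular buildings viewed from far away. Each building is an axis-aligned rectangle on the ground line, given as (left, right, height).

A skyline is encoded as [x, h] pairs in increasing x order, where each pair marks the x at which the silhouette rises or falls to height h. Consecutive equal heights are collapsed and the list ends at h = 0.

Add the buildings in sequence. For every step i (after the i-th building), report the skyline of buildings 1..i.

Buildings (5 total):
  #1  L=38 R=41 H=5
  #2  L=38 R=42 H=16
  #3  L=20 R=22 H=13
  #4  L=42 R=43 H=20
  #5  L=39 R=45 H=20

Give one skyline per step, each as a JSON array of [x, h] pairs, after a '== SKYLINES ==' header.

== SKYLINES ==
[[38,5],[41,0]]
[[38,16],[42,0]]
[[20,13],[22,0],[38,16],[42,0]]
[[20,13],[22,0],[38,16],[42,20],[43,0]]
[[20,13],[22,0],[38,16],[39,20],[45,0]]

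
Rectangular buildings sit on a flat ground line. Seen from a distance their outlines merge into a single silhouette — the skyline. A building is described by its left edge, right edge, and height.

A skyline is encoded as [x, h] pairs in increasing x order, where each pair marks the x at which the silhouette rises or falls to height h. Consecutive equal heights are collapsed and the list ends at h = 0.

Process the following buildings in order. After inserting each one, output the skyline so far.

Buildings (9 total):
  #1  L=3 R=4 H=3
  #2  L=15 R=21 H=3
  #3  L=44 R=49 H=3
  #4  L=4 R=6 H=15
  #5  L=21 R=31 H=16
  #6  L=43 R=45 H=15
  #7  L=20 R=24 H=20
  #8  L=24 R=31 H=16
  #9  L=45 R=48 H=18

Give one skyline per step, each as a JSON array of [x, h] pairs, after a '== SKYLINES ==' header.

== SKYLINES ==
[[3,3],[4,0]]
[[3,3],[4,0],[15,3],[21,0]]
[[3,3],[4,0],[15,3],[21,0],[44,3],[49,0]]
[[3,3],[4,15],[6,0],[15,3],[21,0],[44,3],[49,0]]
[[3,3],[4,15],[6,0],[15,3],[21,16],[31,0],[44,3],[49,0]]
[[3,3],[4,15],[6,0],[15,3],[21,16],[31,0],[43,15],[45,3],[49,0]]
[[3,3],[4,15],[6,0],[15,3],[20,20],[24,16],[31,0],[43,15],[45,3],[49,0]]
[[3,3],[4,15],[6,0],[15,3],[20,20],[24,16],[31,0],[43,15],[45,3],[49,0]]
[[3,3],[4,15],[6,0],[15,3],[20,20],[24,16],[31,0],[43,15],[45,18],[48,3],[49,0]]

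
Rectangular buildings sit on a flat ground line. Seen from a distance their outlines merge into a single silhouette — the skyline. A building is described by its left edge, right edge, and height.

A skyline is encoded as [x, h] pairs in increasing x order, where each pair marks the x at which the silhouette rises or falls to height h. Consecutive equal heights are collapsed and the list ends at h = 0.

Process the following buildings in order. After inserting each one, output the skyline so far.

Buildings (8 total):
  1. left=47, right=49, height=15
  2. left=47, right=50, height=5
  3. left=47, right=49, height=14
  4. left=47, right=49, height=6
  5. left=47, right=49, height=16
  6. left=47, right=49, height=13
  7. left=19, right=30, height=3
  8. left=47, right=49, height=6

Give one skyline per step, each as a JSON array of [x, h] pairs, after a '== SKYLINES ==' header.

== SKYLINES ==
[[47,15],[49,0]]
[[47,15],[49,5],[50,0]]
[[47,15],[49,5],[50,0]]
[[47,15],[49,5],[50,0]]
[[47,16],[49,5],[50,0]]
[[47,16],[49,5],[50,0]]
[[19,3],[30,0],[47,16],[49,5],[50,0]]
[[19,3],[30,0],[47,16],[49,5],[50,0]]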